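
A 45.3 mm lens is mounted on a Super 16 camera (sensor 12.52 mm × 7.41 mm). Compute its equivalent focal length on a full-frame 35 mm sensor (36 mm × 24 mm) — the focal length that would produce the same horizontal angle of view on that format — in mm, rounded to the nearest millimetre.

Equal angle of view means equal width/f ratio, so f₂ = f₁ · (width₂/width₁) = 45.3 × 36/12.52.
f₂ = 45.3 × 2.87540 ≈ 130.256 mm.

130 mm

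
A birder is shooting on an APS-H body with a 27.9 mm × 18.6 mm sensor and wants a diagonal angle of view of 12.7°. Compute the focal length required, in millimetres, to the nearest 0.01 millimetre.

Sensor diagonal = √(27.9² + 18.6²) = √1124.3700 ≈ 33.5316 mm.
From α = 2·arctan(d/2f) we get f = d / (2·tan(α/2)).
With d = 33.5316 mm and α/2 = 6.35°, tan(α/2) ≈ 0.11128, so f ≈ 33.5316 / 0.22257 ≈ 150.6573 mm.

150.66 mm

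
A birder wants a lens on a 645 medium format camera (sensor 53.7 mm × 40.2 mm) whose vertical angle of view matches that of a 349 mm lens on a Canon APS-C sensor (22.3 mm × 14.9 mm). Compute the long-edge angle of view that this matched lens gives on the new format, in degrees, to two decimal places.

Equal vertical AOV ⇒ f₂ = f₁ · 40.2/14.9 = 349 × 2.69799 ≈ 941.5973 mm.
Long-edge AOV on the new format = 2·arctan(53.7 / (2 × 941.5973)) = 2·arctan(0.02852) ≈ 3.2667°.

3.27°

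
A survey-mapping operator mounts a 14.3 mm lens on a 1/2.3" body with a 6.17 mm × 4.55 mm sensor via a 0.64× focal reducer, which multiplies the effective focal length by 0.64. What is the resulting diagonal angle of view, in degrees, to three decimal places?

45.451°

Effective focal length f = 14.3 × 0.64 = 9.152 mm.
Sensor diagonal = √(6.17² + 4.55²) = √58.7714 ≈ 7.6663 mm.
α = 2·arctan(7.666 / (2 × 9.152)) = 2·arctan(0.41883) ≈ 45.4507°.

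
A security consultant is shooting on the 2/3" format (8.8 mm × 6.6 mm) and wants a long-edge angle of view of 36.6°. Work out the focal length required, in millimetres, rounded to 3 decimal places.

From α = 2·arctan(w/2f) we get f = w / (2·tan(α/2)).
With w = 8.8 mm and α/2 = 18.3°, tan(α/2) ≈ 0.33072, so f ≈ 8.8 / 0.66144 ≈ 13.3044 mm.

13.304 mm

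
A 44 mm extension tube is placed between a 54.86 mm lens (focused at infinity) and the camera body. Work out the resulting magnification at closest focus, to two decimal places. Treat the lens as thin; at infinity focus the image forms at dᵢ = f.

The tube moves the image plane from f to f + e, so dᵢ = 54.86 + 44 = 98.86 mm. Focus is achieved when 1/f = 1/dₒ + 1/dᵢ, giving dₒ = 1/(1/f − 1/(f+e)).
Magnification m = dᵢ/dₒ = (f+e)·(1/f − 1/(f+e)) = e/f = 44/54.86 ≈ 0.8020.

0.80×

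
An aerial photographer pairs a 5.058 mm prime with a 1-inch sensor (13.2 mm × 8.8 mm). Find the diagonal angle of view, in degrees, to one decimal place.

115.0°

Sensor diagonal = √(13.2² + 8.8²) = √251.6800 ≈ 15.8644 mm.
Angle of view α = 2·arctan(d/2f) with d = 15.8644 mm and f = 5.058 mm.
d/2f = 1.56825; arctan(1.56825) ≈ 57.4763°, so α ≈ 114.9525°.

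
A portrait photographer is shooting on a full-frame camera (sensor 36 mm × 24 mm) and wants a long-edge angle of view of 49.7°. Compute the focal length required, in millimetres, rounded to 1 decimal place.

38.9 mm

From α = 2·arctan(w/2f) we get f = w / (2·tan(α/2)).
With w = 36 mm and α/2 = 24.85°, tan(α/2) ≈ 0.46312, so f ≈ 36 / 0.92625 ≈ 38.8665 mm.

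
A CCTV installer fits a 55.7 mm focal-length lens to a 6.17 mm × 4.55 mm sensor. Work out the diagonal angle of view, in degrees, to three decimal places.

7.873°

Sensor diagonal = √(6.17² + 4.55²) = √58.7714 ≈ 7.6663 mm.
Angle of view α = 2·arctan(d/2f) with d = 7.6663 mm and f = 55.7 mm.
d/2f = 0.06882; arctan(0.06882) ≈ 3.9367°, so α ≈ 7.8735°.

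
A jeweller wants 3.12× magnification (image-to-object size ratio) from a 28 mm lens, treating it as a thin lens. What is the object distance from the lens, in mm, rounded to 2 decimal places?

36.97 mm

With m = dᵢ/dₒ and 1/f = 1/dₒ + 1/dᵢ, substituting dᵢ = m·dₒ gives 1/f = (1 + 1/m)/dₒ, hence dₒ = f·(1 + 1/m).
dₒ = 28 × (1 + 1/3.12) = 28 × 1.32051 ≈ 36.974 mm.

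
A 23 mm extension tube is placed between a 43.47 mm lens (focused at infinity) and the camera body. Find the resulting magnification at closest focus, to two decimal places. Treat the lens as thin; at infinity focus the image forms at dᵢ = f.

0.53×

The tube moves the image plane from f to f + e, so dᵢ = 43.47 + 23 = 66.47 mm. Focus is achieved when 1/f = 1/dₒ + 1/dᵢ, giving dₒ = 1/(1/f − 1/(f+e)).
Magnification m = dᵢ/dₒ = (f+e)·(1/f − 1/(f+e)) = e/f = 23/43.47 ≈ 0.5291.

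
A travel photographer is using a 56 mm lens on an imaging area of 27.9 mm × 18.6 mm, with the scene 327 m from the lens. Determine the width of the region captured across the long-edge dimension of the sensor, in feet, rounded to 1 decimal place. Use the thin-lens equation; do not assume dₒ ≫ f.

534.4 ft

dₒ: 327 m = 327000 mm.
Similar triangles through the lens centre give W/dₒ = w/dᵢ; with 1/f = 1/dₒ + 1/dᵢ this gives W = w·(dₒ − f)/f.
W = 27.9 mm × (327000 − 56) / 56 = 27.9 × 5838.2857 ≈ 162888.171 mm = 162888.171/304.8 ft = 534.41 ft.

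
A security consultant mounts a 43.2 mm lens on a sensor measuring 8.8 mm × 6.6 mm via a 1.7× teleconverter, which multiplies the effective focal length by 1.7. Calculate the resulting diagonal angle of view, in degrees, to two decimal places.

Effective focal length f = 43.2 × 1.7 = 73.44 mm.
Sensor diagonal = √(8.8² + 6.6²) = √121.0000 ≈ 11.0000 mm.
α = 2·arctan(11.000 / (2 × 73.44)) = 2·arctan(0.07489) ≈ 8.5659°.

8.57°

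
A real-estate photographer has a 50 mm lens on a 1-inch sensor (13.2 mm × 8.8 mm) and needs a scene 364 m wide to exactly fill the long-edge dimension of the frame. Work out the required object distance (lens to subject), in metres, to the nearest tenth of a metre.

W: 364 m = 364000 mm.
Magnification m = w/W = dᵢ/dₒ; combined with 1/f = 1/dₒ + 1/dᵢ this gives dₒ = f·(1 + W/w).
dₒ = 50 mm × (1 + 364000/13.2) = 50 × 27576.7576 ≈ 1378837.879 mm = 1378.84 m.

1378.8 m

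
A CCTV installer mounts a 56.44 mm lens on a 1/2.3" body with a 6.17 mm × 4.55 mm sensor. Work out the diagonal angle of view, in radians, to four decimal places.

Sensor diagonal = √(6.17² + 4.55²) = √58.7714 ≈ 7.6663 mm.
Angle of view α = 2·arctan(d/2f) with d = 7.6663 mm and f = 56.44 mm.
d/2f = 0.06792; arctan(0.06792) ≈ 0.0678 rad, so α ≈ 0.1356 rad.

0.1356 rad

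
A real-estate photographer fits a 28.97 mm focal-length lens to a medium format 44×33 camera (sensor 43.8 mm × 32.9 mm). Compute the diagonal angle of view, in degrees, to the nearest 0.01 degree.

86.79°

Sensor diagonal = √(43.8² + 32.9²) = √3000.8500 ≈ 54.7800 mm.
Angle of view α = 2·arctan(d/2f) with d = 54.7800 mm and f = 28.97 mm.
d/2f = 0.94546; arctan(0.94546) ≈ 43.3942°, so α ≈ 86.7884°.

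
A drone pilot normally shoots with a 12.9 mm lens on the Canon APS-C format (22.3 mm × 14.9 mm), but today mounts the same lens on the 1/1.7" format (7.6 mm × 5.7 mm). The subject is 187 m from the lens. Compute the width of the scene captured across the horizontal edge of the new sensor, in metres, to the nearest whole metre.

The focal length stays 12.9 mm; the relevant sensor dimension is now w = 7.6 mm. Object distance dₒ = 187 m = 187000 mm.
Thin-lens field width W = w·(dₒ − f)/f = 7.6 × (187000 − 12.9)/12.9 ≈ 110162.943 mm = 110.163 m.

110 m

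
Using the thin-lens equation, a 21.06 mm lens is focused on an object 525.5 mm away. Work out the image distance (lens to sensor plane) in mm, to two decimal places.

1/dᵢ = 1/f − 1/dₒ = 1/21.06 − 1/525.5 = 0.0455804 mm⁻¹.
dᵢ = 1/0.0455804 ≈ 21.9392 mm.

21.94 mm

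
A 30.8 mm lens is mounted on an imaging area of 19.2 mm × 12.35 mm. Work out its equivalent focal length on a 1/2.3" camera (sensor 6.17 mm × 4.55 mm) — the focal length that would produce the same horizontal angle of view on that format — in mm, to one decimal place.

Equal angle of view means equal width/f ratio, so f₂ = f₁ · (width₂/width₁) = 30.8 × 6.17/19.2.
f₂ = 30.8 × 0.32135 ≈ 9.898 mm.

9.9 mm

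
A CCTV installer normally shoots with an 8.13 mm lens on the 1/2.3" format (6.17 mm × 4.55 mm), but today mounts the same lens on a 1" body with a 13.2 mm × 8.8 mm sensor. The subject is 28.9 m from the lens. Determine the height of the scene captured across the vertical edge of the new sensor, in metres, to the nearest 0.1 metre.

The focal length stays 8.13 mm; the relevant sensor dimension is now h = 8.8 mm. Object distance dₒ = 28.9 m = 28900 mm.
Thin-lens field height W = h·(dₒ − f)/f = 8.8 × (28900 − 8.13)/8.13 ≈ 31272.873 mm = 31.2729 m.

31.3 m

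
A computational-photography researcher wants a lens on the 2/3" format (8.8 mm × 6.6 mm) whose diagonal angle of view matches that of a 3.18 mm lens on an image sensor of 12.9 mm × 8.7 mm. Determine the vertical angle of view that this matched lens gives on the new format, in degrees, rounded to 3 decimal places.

111.470°

Sensor diagonal = √(12.9² + 8.7²) = √242.1000 ≈ 15.5596 mm.
Sensor diagonal = √(8.8² + 6.6²) = √121.0000 ≈ 11.0000 mm.
Equal diagonal AOV ⇒ f₂ = f₁ · 11.0000/15.5596 = 3.18 × 0.70696 ≈ 2.2481 mm.
Vertical AOV on the new format = 2·arctan(6.6 / (2 × 2.2481)) = 2·arctan(1.46788) ≈ 111.4705°.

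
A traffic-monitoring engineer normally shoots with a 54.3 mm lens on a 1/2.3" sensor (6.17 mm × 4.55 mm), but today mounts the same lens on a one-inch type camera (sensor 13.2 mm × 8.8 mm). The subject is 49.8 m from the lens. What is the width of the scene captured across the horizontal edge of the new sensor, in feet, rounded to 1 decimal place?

The focal length stays 54.3 mm; the relevant sensor dimension is now w = 13.2 mm. Object distance dₒ = 49.8 m = 49800 mm.
Thin-lens field width W = w·(dₒ − f)/f = 13.2 × (49800 − 54.3)/54.3 ≈ 12092.877 mm = 12092.877/304.8 ft = 39.6748 ft.

39.7 ft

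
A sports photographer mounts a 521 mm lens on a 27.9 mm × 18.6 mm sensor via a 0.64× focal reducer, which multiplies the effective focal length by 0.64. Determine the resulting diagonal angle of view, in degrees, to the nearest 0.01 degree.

Effective focal length f = 521 × 0.64 = 333.44 mm.
Sensor diagonal = √(27.9² + 18.6²) = √1124.3700 ≈ 33.5316 mm.
α = 2·arctan(33.532 / (2 × 333.44)) = 2·arctan(0.05028) ≈ 5.7570°.

5.76°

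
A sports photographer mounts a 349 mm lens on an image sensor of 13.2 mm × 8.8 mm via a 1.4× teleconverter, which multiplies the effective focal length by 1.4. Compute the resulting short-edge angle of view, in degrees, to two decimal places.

1.03°

Effective focal length f = 349 × 1.4 = 488.6 mm.
α = 2·arctan(8.8 / (2 × 488.6)) = 2·arctan(0.00901) ≈ 1.0319°.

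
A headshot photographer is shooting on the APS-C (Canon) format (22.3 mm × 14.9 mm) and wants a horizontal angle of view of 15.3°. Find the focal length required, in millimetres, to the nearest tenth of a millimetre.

From α = 2·arctan(w/2f) we get f = w / (2·tan(α/2)).
With w = 22.3 mm and α/2 = 7.65°, tan(α/2) ≈ 0.13432, so f ≈ 22.3 / 0.26863 ≈ 83.0127 mm.

83.0 mm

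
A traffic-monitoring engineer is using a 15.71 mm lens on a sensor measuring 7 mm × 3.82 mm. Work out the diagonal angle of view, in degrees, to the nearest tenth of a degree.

Sensor diagonal = √(7² + 3.82²) = √63.5924 ≈ 7.9745 mm.
Angle of view α = 2·arctan(d/2f) with d = 7.9745 mm and f = 15.71 mm.
d/2f = 0.25380; arctan(0.25380) ≈ 14.2411°, so α ≈ 28.4823°.

28.5°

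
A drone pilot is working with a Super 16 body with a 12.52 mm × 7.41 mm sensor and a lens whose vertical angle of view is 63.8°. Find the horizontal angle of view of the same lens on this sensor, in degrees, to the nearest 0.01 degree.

From the vertical AOV: f = 7.41 / (2·tan(31.9°)) = 7.41 / 1.24489 ≈ 5.9523 mm.
Horizontal AOV = 2·arctan(12.52 / (2 × 5.9523)) = 2·arctan(1.05169) ≈ 92.8863°.

92.89°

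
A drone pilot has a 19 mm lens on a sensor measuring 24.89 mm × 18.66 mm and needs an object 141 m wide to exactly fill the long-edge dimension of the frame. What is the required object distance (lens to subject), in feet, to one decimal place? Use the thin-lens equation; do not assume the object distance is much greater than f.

353.2 ft

W: 141 m = 141000 mm.
Magnification m = w/W = dᵢ/dₒ; combined with 1/f = 1/dₒ + 1/dᵢ this gives dₒ = f·(1 + W/w).
dₒ = 19 mm × (1 + 141000/24.89) = 19 × 5665.9257 ≈ 107652.588 mm = 107652.588/304.8 ft = 353.191 ft.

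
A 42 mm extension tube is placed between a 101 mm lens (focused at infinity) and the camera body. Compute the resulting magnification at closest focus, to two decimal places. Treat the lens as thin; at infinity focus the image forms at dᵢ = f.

The tube moves the image plane from f to f + e, so dᵢ = 101 + 42 = 143 mm. Focus is achieved when 1/f = 1/dₒ + 1/dᵢ, giving dₒ = 1/(1/f − 1/(f+e)).
Magnification m = dᵢ/dₒ = (f+e)·(1/f − 1/(f+e)) = e/f = 42/101 ≈ 0.4158.

0.42×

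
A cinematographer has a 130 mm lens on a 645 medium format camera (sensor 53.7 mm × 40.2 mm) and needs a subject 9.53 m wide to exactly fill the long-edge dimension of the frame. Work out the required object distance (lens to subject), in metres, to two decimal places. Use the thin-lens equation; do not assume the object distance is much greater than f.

23.20 m

W: 9.53 m = 9530 mm.
Magnification m = w/W = dᵢ/dₒ; combined with 1/f = 1/dₒ + 1/dᵢ this gives dₒ = f·(1 + W/w).
dₒ = 130 mm × (1 + 9530/53.7) = 130 × 178.4674 ≈ 23200.764 mm = 23.2008 m.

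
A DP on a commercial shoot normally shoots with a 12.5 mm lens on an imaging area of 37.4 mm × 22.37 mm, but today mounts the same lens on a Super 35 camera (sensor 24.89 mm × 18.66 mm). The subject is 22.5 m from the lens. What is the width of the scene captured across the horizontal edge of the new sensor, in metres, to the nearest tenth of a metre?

The focal length stays 12.5 mm; the relevant sensor dimension is now w = 24.89 mm. Object distance dₒ = 22.5 m = 22500 mm.
Thin-lens field width W = w·(dₒ − f)/f = 24.89 × (22500 − 12.5)/12.5 ≈ 44777.110 mm = 44.7771 m.

44.8 m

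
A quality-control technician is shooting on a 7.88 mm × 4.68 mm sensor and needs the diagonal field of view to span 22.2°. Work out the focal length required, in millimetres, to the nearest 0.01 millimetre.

Sensor diagonal = √(7.88² + 4.68²) = √83.9968 ≈ 9.1650 mm.
From α = 2·arctan(d/2f) we get f = d / (2·tan(α/2)).
With d = 9.1650 mm and α/2 = 11.1°, tan(α/2) ≈ 0.19619, so f ≈ 9.1650 / 0.39238 ≈ 23.3571 mm.

23.36 mm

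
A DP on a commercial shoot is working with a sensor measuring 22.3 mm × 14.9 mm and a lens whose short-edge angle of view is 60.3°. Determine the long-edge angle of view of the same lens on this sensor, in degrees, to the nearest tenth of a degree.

From the short-edge AOV: f = 14.9 / (2·tan(30.15°)) = 14.9 / 1.16169 ≈ 12.8261 mm.
Long-edge AOV = 2·arctan(22.3 / (2 × 12.8261)) = 2·arctan(0.86932) ≈ 82.0022°.

82.0°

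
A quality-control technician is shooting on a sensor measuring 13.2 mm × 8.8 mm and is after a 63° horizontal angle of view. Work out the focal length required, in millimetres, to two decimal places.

From α = 2·arctan(w/2f) we get f = w / (2·tan(α/2)).
With w = 13.2 mm and α/2 = 31.5°, tan(α/2) ≈ 0.61280, so f ≈ 13.2 / 1.22560 ≈ 10.7702 mm.

10.77 mm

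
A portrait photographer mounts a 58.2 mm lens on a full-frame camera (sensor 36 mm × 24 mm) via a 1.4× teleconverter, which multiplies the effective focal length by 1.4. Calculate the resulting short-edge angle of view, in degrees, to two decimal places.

16.76°

Effective focal length f = 58.2 × 1.4 = 81.48 mm.
α = 2·arctan(24 / (2 × 81.48)) = 2·arctan(0.14728) ≈ 16.7561°.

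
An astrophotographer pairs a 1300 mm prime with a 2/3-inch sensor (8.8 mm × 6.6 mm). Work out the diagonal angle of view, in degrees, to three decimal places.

0.485°

Sensor diagonal = √(8.8² + 6.6²) = √121.0000 ≈ 11.0000 mm.
Angle of view α = 2·arctan(d/2f) with d = 11.0000 mm and f = 1300 mm.
d/2f = 0.00423; arctan(0.00423) ≈ 0.2424°, so α ≈ 0.4848°.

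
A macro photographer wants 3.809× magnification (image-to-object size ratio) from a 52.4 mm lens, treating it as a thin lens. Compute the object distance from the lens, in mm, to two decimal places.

With m = dᵢ/dₒ and 1/f = 1/dₒ + 1/dᵢ, substituting dᵢ = m·dₒ gives 1/f = (1 + 1/m)/dₒ, hence dₒ = f·(1 + 1/m).
dₒ = 52.4 × (1 + 1/3.809) = 52.4 × 1.26254 ≈ 66.157 mm.

66.16 mm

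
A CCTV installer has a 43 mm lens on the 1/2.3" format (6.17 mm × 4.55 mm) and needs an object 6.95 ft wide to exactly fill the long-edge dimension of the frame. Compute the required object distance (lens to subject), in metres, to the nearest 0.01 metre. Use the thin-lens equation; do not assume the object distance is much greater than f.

14.81 m

W: 6.95 ft × 304.8 mm/ft = 2118.36 mm.
Magnification m = w/W = dᵢ/dₒ; combined with 1/f = 1/dₒ + 1/dᵢ this gives dₒ = f·(1 + W/w).
dₒ = 43 mm × (1 + 2118.36/6.17) = 43 × 344.3322 ≈ 14806.286 mm = 14.8063 m.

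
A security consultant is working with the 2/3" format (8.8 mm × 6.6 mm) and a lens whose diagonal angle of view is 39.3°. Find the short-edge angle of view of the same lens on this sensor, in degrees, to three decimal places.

24.185°

Sensor diagonal = √(8.8² + 6.6²) = √121.0000 ≈ 11.0000 mm.
From the diagonal AOV: f = 11.0000 / (2·tan(19.65°)) = 11.0000 / 0.71414 ≈ 15.4032 mm.
Short-edge AOV = 2·arctan(6.6 / (2 × 15.4032)) = 2·arctan(0.21424) ≈ 24.1846°.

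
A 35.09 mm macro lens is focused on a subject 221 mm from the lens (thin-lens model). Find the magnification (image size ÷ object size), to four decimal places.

0.1887×

Thin lens: 1/f = 1/dₒ + 1/dᵢ → 1/dᵢ = 1/35.09 − 1/221 = 0.0239733 mm⁻¹, so dᵢ ≈ 41.7131 mm.
Magnification m = dᵢ/dₒ = 41.7131/221 ≈ 0.18875.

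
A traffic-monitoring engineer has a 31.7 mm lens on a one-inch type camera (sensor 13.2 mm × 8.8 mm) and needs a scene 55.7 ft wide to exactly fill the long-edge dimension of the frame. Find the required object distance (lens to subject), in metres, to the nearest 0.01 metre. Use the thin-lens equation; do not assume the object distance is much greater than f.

40.80 m

W: 55.7 ft × 304.8 mm/ft = 16977.36 mm.
Magnification m = w/W = dᵢ/dₒ; combined with 1/f = 1/dₒ + 1/dᵢ this gives dₒ = f·(1 + W/w).
dₒ = 31.7 mm × (1 + 16977.4/13.2) = 31.7 × 1287.1636 ≈ 40803.086 mm = 40.8031 m.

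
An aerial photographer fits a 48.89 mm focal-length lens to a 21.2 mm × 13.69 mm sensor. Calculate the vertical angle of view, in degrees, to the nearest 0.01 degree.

15.94°

Angle of view α = 2·arctan(h/2f) with h = 13.69 mm and f = 48.89 mm.
h/2f = 0.14001; arctan(0.14001) ≈ 7.9701°, so α ≈ 15.9401°.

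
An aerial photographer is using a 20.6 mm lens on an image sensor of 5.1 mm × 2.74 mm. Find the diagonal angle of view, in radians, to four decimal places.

0.2792 rad

Sensor diagonal = √(5.1² + 2.74²) = √33.5176 ≈ 5.7894 mm.
Angle of view α = 2·arctan(d/2f) with d = 5.7894 mm and f = 20.6 mm.
d/2f = 0.14052; arctan(0.14052) ≈ 0.1396 rad, so α ≈ 0.2792 rad.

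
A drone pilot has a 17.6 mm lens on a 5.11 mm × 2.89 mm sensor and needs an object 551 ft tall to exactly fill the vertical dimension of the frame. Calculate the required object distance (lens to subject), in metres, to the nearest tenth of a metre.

W: 551 ft × 304.8 mm/ft = 167944.79 mm.
Magnification m = h/W = dᵢ/dₒ; combined with 1/f = 1/dₒ + 1/dᵢ this gives dₒ = f·(1 + W/h).
dₒ = 17.6 mm × (1 + 167945/2.89) = 17.6 × 58113.3857 ≈ 1022795.588 mm = 1022.8 m.

1022.8 m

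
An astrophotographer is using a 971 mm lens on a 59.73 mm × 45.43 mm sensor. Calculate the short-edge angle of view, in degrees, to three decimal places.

2.680°

Angle of view α = 2·arctan(h/2f) with h = 45.43 mm and f = 971 mm.
h/2f = 0.02339; arctan(0.02339) ≈ 1.3401°, so α ≈ 2.6802°.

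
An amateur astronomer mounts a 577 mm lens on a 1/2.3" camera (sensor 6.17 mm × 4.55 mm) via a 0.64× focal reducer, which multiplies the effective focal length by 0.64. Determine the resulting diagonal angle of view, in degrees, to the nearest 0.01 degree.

1.19°

Effective focal length f = 577 × 0.64 = 369.28 mm.
Sensor diagonal = √(6.17² + 4.55²) = √58.7714 ≈ 7.6663 mm.
α = 2·arctan(7.666 / (2 × 369.28)) = 2·arctan(0.01038) ≈ 1.1894°.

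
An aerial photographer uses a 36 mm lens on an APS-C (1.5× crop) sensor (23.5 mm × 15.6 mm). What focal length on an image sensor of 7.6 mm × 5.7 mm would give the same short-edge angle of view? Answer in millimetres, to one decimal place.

Equal angle of view means equal height/f ratio, so f₂ = f₁ · (height₂/height₁) = 36 × 5.7/15.6.
f₂ = 36 × 0.36538 ≈ 13.154 mm.

13.2 mm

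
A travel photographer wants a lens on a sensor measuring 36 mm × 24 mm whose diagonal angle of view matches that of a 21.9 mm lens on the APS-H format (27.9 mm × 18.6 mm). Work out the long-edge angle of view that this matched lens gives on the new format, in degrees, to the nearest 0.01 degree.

Sensor diagonal = √(27.9² + 18.6²) = √1124.3700 ≈ 33.5316 mm.
Sensor diagonal = √(36² + 24²) = √1872.0000 ≈ 43.2666 mm.
Equal diagonal AOV ⇒ f₂ = f₁ · 43.2666/33.5316 = 21.9 × 1.29032 ≈ 28.2581 mm.
Long-edge AOV on the new format = 2·arctan(36 / (2 × 28.2581)) = 2·arctan(0.63699) ≈ 64.9932°.

64.99°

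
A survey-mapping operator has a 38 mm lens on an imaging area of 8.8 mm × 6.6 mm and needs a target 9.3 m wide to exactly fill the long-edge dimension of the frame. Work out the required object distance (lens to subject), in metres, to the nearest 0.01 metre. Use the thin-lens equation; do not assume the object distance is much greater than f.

40.20 m

W: 9.3 m = 9300 mm.
Magnification m = w/W = dᵢ/dₒ; combined with 1/f = 1/dₒ + 1/dᵢ this gives dₒ = f·(1 + W/w).
dₒ = 38 mm × (1 + 9300/8.8) = 38 × 1057.8182 ≈ 40197.091 mm = 40.1971 m.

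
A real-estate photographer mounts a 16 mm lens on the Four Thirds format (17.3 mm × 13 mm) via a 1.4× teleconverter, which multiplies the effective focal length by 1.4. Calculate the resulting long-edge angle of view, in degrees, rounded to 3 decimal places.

Effective focal length f = 16 × 1.4 = 22.4 mm.
α = 2·arctan(17.3 / (2 × 22.4)) = 2·arctan(0.38616) ≈ 42.2292°.

42.229°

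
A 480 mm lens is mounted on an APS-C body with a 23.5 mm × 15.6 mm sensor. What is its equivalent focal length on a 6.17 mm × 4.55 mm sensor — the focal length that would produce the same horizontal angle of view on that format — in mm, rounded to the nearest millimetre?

Equal angle of view means equal width/f ratio, so f₂ = f₁ · (width₂/width₁) = 480 × 6.17/23.5.
f₂ = 480 × 0.26255 ≈ 126.026 mm.

126 mm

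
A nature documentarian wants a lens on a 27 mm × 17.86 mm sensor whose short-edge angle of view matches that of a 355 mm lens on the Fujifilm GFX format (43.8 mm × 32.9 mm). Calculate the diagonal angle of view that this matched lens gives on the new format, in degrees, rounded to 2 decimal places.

9.60°

Equal short-edge AOV ⇒ f₂ = f₁ · 17.86/32.9 = 355 × 0.54286 ≈ 192.7143 mm.
Sensor diagonal = √(27² + 17.86²) = √1047.9796 ≈ 32.3725 mm.
Diagonal AOV on the new format = 2·arctan(32.3725 / (2 × 192.7143)) = 2·arctan(0.08399) ≈ 9.6021°.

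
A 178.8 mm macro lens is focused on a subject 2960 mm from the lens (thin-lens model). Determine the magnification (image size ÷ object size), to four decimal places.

Thin lens: 1/f = 1/dₒ + 1/dᵢ → 1/dᵢ = 1/178.8 − 1/2960 = 0.0052550 mm⁻¹, so dᵢ ≈ 190.2948 mm.
Magnification m = dᵢ/dₒ = 190.2948/2960 ≈ 0.06429.

0.0643×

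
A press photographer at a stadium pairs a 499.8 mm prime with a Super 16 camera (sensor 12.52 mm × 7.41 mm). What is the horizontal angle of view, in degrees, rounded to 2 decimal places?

Angle of view α = 2·arctan(w/2f) with w = 12.52 mm and f = 499.8 mm.
w/2f = 0.01253; arctan(0.01253) ≈ 0.7176°, so α ≈ 1.4352°.

1.44°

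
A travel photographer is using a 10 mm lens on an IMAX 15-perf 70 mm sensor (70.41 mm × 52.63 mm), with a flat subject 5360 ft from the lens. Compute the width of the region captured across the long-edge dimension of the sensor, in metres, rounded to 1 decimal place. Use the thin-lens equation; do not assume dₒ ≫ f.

11503.0 m

dₒ: 5360 ft × 304.8 mm/ft = 1633727.95 mm.
Similar triangles through the lens centre give W/dₒ = w/dᵢ; with 1/f = 1/dₒ + 1/dᵢ this gives W = w·(dₒ − f)/f.
W = 70.41 mm × (1.63373e+06 − 10) / 10 = 70.41 × 163371.7948 ≈ 11503008.070 mm = 11503 m.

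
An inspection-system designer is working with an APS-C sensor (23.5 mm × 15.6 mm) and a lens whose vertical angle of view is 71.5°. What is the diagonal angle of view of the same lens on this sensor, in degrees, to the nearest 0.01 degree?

From the vertical AOV: f = 15.6 / (2·tan(35.75°)) = 15.6 / 1.43979 ≈ 10.8349 mm.
Sensor diagonal = √(23.5² + 15.6²) = √795.6100 ≈ 28.2066 mm.
Diagonal AOV = 2·arctan(28.2066 / (2 × 10.8349)) = 2·arctan(1.30165) ≈ 104.9333°.

104.93°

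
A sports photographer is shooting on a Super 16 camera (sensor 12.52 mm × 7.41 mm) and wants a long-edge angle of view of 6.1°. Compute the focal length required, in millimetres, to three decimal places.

117.486 mm

From α = 2·arctan(w/2f) we get f = w / (2·tan(α/2)).
With w = 12.52 mm and α/2 = 3.05°, tan(α/2) ≈ 0.05328, so f ≈ 12.52 / 0.10657 ≈ 117.4861 mm.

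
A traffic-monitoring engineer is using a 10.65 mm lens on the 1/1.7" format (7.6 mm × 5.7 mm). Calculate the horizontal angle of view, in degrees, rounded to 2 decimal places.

39.27°

Angle of view α = 2·arctan(w/2f) with w = 7.6 mm and f = 10.65 mm.
w/2f = 0.35681; arctan(0.35681) ≈ 19.6368°, so α ≈ 39.2736°.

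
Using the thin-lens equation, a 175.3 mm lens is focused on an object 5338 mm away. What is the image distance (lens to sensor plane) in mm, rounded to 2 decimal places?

181.25 mm

1/dᵢ = 1/f − 1/dₒ = 1/175.3 − 1/5338 = 0.0055172 mm⁻¹.
dᵢ = 1/0.0055172 ≈ 181.2523 mm.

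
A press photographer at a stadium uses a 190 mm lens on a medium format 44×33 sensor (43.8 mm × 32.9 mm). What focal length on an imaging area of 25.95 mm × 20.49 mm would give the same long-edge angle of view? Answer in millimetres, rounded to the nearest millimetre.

113 mm

Equal angle of view means equal width/f ratio, so f₂ = f₁ · (width₂/width₁) = 190 × 25.95/43.8.
f₂ = 190 × 0.59247 ≈ 112.568 mm.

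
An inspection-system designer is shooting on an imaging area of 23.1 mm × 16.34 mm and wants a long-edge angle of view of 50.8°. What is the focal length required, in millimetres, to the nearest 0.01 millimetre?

From α = 2·arctan(w/2f) we get f = w / (2·tan(α/2)).
With w = 23.1 mm and α/2 = 25.4°, tan(α/2) ≈ 0.47483, so f ≈ 23.1 / 0.94967 ≈ 24.3242 mm.

24.32 mm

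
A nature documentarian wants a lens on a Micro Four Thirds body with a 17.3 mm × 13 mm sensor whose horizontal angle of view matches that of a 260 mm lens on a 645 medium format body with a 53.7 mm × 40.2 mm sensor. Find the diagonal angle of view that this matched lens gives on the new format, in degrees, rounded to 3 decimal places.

Equal horizontal AOV ⇒ f₂ = f₁ · 17.3/53.7 = 260 × 0.32216 ≈ 83.7616 mm.
Sensor diagonal = √(17.3² + 13²) = √468.2900 ≈ 21.6400 mm.
Diagonal AOV on the new format = 2·arctan(21.6400 / (2 × 83.7616)) = 2·arctan(0.12918) ≈ 14.7210°.

14.721°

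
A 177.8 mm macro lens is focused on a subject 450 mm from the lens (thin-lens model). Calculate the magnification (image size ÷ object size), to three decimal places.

0.653×

Thin lens: 1/f = 1/dₒ + 1/dᵢ → 1/dᵢ = 1/177.8 − 1/450 = 0.0034021 mm⁻¹, so dᵢ ≈ 293.9383 mm.
Magnification m = dᵢ/dₒ = 293.9383/450 ≈ 0.65320.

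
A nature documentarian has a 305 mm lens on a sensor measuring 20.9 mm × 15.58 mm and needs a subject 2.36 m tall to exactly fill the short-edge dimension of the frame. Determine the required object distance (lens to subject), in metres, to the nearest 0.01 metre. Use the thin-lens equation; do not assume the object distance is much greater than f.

46.51 m

W: 2.36 m = 2360 mm.
Magnification m = h/W = dᵢ/dₒ; combined with 1/f = 1/dₒ + 1/dᵢ this gives dₒ = f·(1 + W/h).
dₒ = 305 mm × (1 + 2360/15.58) = 305 × 152.4763 ≈ 46505.257 mm = 46.5053 m.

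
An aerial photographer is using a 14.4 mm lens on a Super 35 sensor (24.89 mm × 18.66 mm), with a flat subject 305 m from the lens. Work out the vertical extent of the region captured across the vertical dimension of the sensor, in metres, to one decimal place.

395.2 m

dₒ: 305 m = 305000 mm.
Similar triangles through the lens centre give W/dₒ = h/dᵢ; with 1/f = 1/dₒ + 1/dᵢ this gives W = h·(dₒ − f)/f.
W = 18.66 mm × (305000 − 14.4) / 14.4 = 18.66 × 21179.5556 ≈ 395210.507 mm = 395.211 m.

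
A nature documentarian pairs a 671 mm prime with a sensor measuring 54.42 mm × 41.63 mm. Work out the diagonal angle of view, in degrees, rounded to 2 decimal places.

Sensor diagonal = √(54.42² + 41.63²) = √4694.5933 ≈ 68.5171 mm.
Angle of view α = 2·arctan(d/2f) with d = 68.5171 mm and f = 671 mm.
d/2f = 0.05106; arctan(0.05106) ≈ 2.9228°, so α ≈ 5.8455°.

5.85°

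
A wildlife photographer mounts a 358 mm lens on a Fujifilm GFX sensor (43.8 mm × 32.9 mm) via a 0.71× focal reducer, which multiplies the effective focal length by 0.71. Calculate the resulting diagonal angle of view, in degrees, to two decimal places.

Effective focal length f = 358 × 0.71 = 254.18 mm.
Sensor diagonal = √(43.8² + 32.9²) = √3000.8500 ≈ 54.7800 mm.
α = 2·arctan(54.780 / (2 × 254.18)) = 2·arctan(0.10776) ≈ 12.3007°.

12.30°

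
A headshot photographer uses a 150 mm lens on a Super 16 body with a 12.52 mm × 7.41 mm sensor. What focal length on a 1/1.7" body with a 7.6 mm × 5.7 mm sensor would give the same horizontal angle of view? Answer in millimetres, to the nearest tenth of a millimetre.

Equal angle of view means equal width/f ratio, so f₂ = f₁ · (width₂/width₁) = 150 × 7.6/12.52.
f₂ = 150 × 0.60703 ≈ 91.054 mm.

91.1 mm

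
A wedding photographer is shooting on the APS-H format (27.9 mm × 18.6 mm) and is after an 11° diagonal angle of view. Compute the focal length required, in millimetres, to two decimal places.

Sensor diagonal = √(27.9² + 18.6²) = √1124.3700 ≈ 33.5316 mm.
From α = 2·arctan(d/2f) we get f = d / (2·tan(α/2)).
With d = 33.5316 mm and α/2 = 5.5°, tan(α/2) ≈ 0.09629, so f ≈ 33.5316 / 0.19258 ≈ 174.1196 mm.

174.12 mm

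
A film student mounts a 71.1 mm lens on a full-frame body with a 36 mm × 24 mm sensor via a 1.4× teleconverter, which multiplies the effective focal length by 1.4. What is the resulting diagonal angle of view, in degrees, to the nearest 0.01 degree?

Effective focal length f = 71.1 × 1.4 = 99.54 mm.
Sensor diagonal = √(36² + 24²) = √1872.0000 ≈ 43.2666 mm.
α = 2·arctan(43.267 / (2 × 99.54)) = 2·arctan(0.21733) ≈ 24.5231°.

24.52°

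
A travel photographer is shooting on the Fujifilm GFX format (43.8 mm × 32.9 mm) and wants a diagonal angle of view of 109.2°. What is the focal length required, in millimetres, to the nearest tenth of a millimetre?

19.5 mm

Sensor diagonal = √(43.8² + 32.9²) = √3000.8500 ≈ 54.7800 mm.
From α = 2·arctan(d/2f) we get f = d / (2·tan(α/2)).
With d = 54.7800 mm and α/2 = 54.6°, tan(α/2) ≈ 1.40714, so f ≈ 54.7800 / 2.81427 ≈ 19.4651 mm.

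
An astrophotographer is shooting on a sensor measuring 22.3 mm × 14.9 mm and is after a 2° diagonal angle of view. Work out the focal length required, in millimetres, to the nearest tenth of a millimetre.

Sensor diagonal = √(22.3² + 14.9²) = √719.3000 ≈ 26.8198 mm.
From α = 2·arctan(d/2f) we get f = d / (2·tan(α/2)).
With d = 26.8198 mm and α/2 = 1°, tan(α/2) ≈ 0.01746, so f ≈ 26.8198 / 0.03491 ≈ 768.2518 mm.

768.3 mm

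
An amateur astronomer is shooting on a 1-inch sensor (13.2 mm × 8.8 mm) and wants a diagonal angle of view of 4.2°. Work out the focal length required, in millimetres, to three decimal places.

216.323 mm

Sensor diagonal = √(13.2² + 8.8²) = √251.6800 ≈ 15.8644 mm.
From α = 2·arctan(d/2f) we get f = d / (2·tan(α/2)).
With d = 15.8644 mm and α/2 = 2.1°, tan(α/2) ≈ 0.03667, so f ≈ 15.8644 / 0.07334 ≈ 216.3232 mm.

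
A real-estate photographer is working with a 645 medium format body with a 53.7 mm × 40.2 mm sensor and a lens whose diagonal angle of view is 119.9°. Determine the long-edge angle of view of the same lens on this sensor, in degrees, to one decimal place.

108.3°

Sensor diagonal = √(53.7² + 40.2²) = √4499.7300 ≈ 67.0800 mm.
From the diagonal AOV: f = 67.0800 / (2·tan(59.95°)) = 67.0800 / 3.45713 ≈ 19.4034 mm.
Long-edge AOV = 2·arctan(53.7 / (2 × 19.4034)) = 2·arctan(1.38378) ≈ 108.2918°.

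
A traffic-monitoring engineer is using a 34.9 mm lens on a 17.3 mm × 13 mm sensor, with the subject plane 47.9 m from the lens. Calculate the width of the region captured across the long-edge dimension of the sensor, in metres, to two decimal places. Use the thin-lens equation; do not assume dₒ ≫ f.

dₒ: 47.9 m = 47900 mm.
Similar triangles through the lens centre give W/dₒ = w/dᵢ; with 1/f = 1/dₒ + 1/dᵢ this gives W = w·(dₒ − f)/f.
W = 17.3 mm × (47900 − 34.9) / 34.9 = 17.3 × 1371.4928 ≈ 23726.826 mm = 23.7268 m.

23.73 m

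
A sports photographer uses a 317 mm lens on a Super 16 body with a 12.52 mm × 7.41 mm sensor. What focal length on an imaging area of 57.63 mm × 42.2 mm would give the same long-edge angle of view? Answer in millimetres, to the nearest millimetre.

Equal angle of view means equal width/f ratio, so f₂ = f₁ · (width₂/width₁) = 317 × 57.63/12.52.
f₂ = 317 × 4.60304 ≈ 1459.162 mm.

1459 mm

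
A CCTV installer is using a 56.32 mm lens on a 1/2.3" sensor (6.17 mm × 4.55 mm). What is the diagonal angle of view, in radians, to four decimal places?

Sensor diagonal = √(6.17² + 4.55²) = √58.7714 ≈ 7.6663 mm.
Angle of view α = 2·arctan(d/2f) with d = 7.6663 mm and f = 56.32 mm.
d/2f = 0.06806; arctan(0.06806) ≈ 0.0680 rad, so α ≈ 0.1359 rad.

0.1359 rad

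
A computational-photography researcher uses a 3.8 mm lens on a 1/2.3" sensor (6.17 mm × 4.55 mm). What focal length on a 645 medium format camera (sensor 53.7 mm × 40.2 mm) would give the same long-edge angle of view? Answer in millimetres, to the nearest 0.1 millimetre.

33.1 mm

Equal angle of view means equal width/f ratio, so f₂ = f₁ · (width₂/width₁) = 3.8 × 53.7/6.17.
f₂ = 3.8 × 8.70340 ≈ 33.073 mm.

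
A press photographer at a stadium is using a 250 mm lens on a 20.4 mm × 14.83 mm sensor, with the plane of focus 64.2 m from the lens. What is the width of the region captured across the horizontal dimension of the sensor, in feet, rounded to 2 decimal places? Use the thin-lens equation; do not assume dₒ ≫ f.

dₒ: 64.2 m = 64200 mm.
Similar triangles through the lens centre give W/dₒ = w/dᵢ; with 1/f = 1/dₒ + 1/dᵢ this gives W = w·(dₒ − f)/f.
W = 20.4 mm × (64200 − 250) / 250 = 20.4 × 255.8000 ≈ 5218.320 mm = 5218.320/304.8 ft = 17.1205 ft.

17.12 ft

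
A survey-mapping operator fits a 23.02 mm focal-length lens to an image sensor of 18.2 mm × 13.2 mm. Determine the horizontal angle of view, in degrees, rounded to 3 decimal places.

Angle of view α = 2·arctan(w/2f) with w = 18.2 mm and f = 23.02 mm.
w/2f = 0.39531; arctan(0.39531) ≈ 21.5693°, so α ≈ 43.1386°.

43.139°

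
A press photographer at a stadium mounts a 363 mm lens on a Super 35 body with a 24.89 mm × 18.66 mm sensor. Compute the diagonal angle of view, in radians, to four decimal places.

Sensor diagonal = √(24.89² + 18.66²) = √967.7077 ≈ 31.1080 mm.
Angle of view α = 2·arctan(d/2f) with d = 31.1080 mm and f = 363 mm.
d/2f = 0.04285; arctan(0.04285) ≈ 0.0428 rad, so α ≈ 0.0856 rad.

0.0856 rad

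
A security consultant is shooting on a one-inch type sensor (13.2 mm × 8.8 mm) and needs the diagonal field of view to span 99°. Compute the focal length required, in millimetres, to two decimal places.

6.77 mm

Sensor diagonal = √(13.2² + 8.8²) = √251.6800 ≈ 15.8644 mm.
From α = 2·arctan(d/2f) we get f = d / (2·tan(α/2)).
With d = 15.8644 mm and α/2 = 49.5°, tan(α/2) ≈ 1.17085, so f ≈ 15.8644 / 2.34170 ≈ 6.7747 mm.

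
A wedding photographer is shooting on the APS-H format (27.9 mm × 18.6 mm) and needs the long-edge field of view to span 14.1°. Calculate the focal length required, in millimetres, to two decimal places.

From α = 2·arctan(w/2f) we get f = w / (2·tan(α/2)).
With w = 27.9 mm and α/2 = 7.05°, tan(α/2) ≈ 0.12367, so f ≈ 27.9 / 0.24734 ≈ 112.7998 mm.

112.80 mm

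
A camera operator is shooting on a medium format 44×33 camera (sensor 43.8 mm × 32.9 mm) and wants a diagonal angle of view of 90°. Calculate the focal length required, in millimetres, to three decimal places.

Sensor diagonal = √(43.8² + 32.9²) = √3000.8500 ≈ 54.7800 mm.
From α = 2·arctan(d/2f) we get f = d / (2·tan(α/2)).
With d = 54.7800 mm and α/2 = 45°, tan(α/2) ≈ 1.00000, so f ≈ 54.7800 / 2.00000 ≈ 27.3900 mm.

27.390 mm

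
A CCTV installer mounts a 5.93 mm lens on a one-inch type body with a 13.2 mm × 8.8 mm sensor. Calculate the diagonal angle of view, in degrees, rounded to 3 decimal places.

106.438°

Sensor diagonal = √(13.2² + 8.8²) = √251.6800 ≈ 15.8644 mm.
Angle of view α = 2·arctan(d/2f) with d = 15.8644 mm and f = 5.93 mm.
d/2f = 1.33764; arctan(1.33764) ≈ 53.2188°, so α ≈ 106.4376°.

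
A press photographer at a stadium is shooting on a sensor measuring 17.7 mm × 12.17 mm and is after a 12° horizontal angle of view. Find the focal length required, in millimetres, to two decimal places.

From α = 2·arctan(w/2f) we get f = w / (2·tan(α/2)).
With w = 17.7 mm and α/2 = 6°, tan(α/2) ≈ 0.10510, so f ≈ 17.7 / 0.21021 ≈ 84.2021 mm.

84.20 mm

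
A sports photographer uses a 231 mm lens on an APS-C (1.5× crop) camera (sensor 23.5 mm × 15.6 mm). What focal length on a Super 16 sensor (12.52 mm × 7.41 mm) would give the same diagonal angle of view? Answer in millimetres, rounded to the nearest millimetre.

Sensor diagonal = √(23.5² + 15.6²) = √795.6100 ≈ 28.2066 mm.
Sensor diagonal = √(12.52² + 7.41²) = √211.6585 ≈ 14.5485 mm.
Equal angle of view means equal diagonal/f ratio, so f₂ = f₁ · (diagonal₂/diagonal₁) = 231 × 14.5485/28.2066.
f₂ = 231 × 0.51578 ≈ 119.146 mm.

119 mm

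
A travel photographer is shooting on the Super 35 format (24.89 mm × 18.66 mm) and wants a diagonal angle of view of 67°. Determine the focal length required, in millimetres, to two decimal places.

Sensor diagonal = √(24.89² + 18.66²) = √967.7077 ≈ 31.1080 mm.
From α = 2·arctan(d/2f) we get f = d / (2·tan(α/2)).
With d = 31.1080 mm and α/2 = 33.5°, tan(α/2) ≈ 0.66189, so f ≈ 31.1080 / 1.32377 ≈ 23.4995 mm.

23.50 mm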